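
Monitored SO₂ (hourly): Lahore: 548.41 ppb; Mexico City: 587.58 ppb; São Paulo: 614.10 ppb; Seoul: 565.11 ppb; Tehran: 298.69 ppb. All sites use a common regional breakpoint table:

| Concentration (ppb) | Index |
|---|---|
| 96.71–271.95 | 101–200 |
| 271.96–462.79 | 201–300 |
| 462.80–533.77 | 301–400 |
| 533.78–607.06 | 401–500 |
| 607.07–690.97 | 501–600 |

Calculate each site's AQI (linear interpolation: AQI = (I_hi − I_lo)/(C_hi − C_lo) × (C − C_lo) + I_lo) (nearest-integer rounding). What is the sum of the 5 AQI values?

Lahore: 548.41 lies in 533.78–607.06, so I_lo=401, I_hi=500, C_lo=533.78, C_hi=607.06.
(500−401)/(607.06−533.78) × (548.41−533.78) + 401 = 99/73.28 × 14.63 + 401 ≈ 420.76 → 421.
Mexico City 587.58: bracket 533.78–607.06 → index 401–500; slope 99/73.28, offset 53.80.
AQI = 401 + 99/73.28·53.80 ≈ 473.68 ⇒ 474.
São Paulo: 614.10 ∈ [607.07, 690.97] ↔ index [501, 600].
501 + (614.10−607.07)·(600−501)/(690.97−607.07) = 501 + 7.03·99/83.90 ≈ 509.30, so AQI = 509.
Seoul: 565.11 ∈ [533.78, 607.06] ↔ index [401, 500].
401 + (565.11−533.78)·(500−401)/(607.06−533.78) = 401 + 31.33·99/73.28 ≈ 443.33, so AQI = 443.
Tehran: 298.69 ∈ [271.96, 462.79] ↔ index [201, 300].
201 + (298.69−271.96)·(300−201)/(462.79−271.96) = 201 + 26.73·99/190.83 ≈ 214.87, so AQI = 215.
AQIs: Lahore=421, Mexico City=474, São Paulo=509, Seoul=443, Tehran=215. Sum = 421 + 474 + 509 + 443 + 215 = 2062.

2062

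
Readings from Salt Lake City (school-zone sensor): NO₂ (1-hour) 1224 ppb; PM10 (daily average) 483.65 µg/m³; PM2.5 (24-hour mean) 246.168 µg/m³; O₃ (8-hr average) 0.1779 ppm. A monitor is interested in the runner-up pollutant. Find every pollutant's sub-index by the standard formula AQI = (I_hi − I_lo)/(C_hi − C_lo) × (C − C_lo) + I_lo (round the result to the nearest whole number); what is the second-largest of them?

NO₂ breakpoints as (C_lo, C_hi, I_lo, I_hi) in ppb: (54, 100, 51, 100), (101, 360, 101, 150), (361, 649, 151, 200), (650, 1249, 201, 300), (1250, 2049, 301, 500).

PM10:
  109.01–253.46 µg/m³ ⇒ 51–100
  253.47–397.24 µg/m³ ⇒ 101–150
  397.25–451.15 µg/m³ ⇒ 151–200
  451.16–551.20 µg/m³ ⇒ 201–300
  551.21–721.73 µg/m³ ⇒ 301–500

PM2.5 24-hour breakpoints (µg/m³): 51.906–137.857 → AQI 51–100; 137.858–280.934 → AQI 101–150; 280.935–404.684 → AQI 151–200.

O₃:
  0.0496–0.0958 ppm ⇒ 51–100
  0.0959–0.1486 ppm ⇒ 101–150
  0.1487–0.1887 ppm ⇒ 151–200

NO₂ 1224: bracket 650–1249 → index 201–300; slope 99/599, offset 574.
AQI = 201 + 99/599·574 ≈ 295.87 ⇒ 296.
PM10: 483.65 ∈ [451.16, 551.20] ↔ index [201, 300].
201 + (483.65−451.16)·(300−201)/(551.20−451.16) = 201 + 32.49·99/100.04 ≈ 233.15, so AQI = 233.
PM2.5: 246.168 lies in 137.858–280.934, so I_lo=101, I_hi=150, C_lo=137.858, C_hi=280.934.
(150−101)/(280.934−137.858) × (246.168−137.858) + 101 = 49/143.076 × 108.310 + 101 ≈ 138.09 → 138.
O₃: row 0.1487–0.1887 (AQI 151–200). (200−151)·(0.1779−0.1487)/(0.1887−0.1487) + 151 = 49·0.0292/0.0400 + 151 ≈ 186.77 → 187.
Sub-indices: NO₂→296, PM10→233, PM2.5→138, O₃→187. Ranked high→low: 296, 233, 187, 138. Second-highest sub-index = 233.

233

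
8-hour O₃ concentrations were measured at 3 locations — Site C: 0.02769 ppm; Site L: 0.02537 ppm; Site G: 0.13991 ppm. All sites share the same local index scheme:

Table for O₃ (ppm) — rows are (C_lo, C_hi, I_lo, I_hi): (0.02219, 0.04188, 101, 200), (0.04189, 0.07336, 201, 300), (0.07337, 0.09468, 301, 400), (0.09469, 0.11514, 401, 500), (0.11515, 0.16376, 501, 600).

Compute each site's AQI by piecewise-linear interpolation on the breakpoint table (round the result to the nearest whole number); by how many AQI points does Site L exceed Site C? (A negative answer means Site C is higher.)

-12

Site C 0.02769: bracket 0.02219–0.04188 → index 101–200; slope 99/0.01969, offset 0.00550.
AQI = 101 + 99/0.01969·0.00550 ≈ 128.65 ⇒ 129.
Site L: 0.02537 ∈ [0.02219, 0.04188] ↔ index [101, 200].
101 + (0.02537−0.02219)·(200−101)/(0.04188−0.02219) = 101 + 0.00318·99/0.01969 ≈ 116.99, so AQI = 117.
Site G: row 0.11515–0.16376 (AQI 501–600). (600−501)·(0.13991−0.11515)/(0.16376−0.11515) + 501 = 99·0.02476/0.04861 + 501 ≈ 551.43 → 551.
AQIs: Site C=129, Site L=117, Site G=551. Site L (117) − Site C (129) = -12.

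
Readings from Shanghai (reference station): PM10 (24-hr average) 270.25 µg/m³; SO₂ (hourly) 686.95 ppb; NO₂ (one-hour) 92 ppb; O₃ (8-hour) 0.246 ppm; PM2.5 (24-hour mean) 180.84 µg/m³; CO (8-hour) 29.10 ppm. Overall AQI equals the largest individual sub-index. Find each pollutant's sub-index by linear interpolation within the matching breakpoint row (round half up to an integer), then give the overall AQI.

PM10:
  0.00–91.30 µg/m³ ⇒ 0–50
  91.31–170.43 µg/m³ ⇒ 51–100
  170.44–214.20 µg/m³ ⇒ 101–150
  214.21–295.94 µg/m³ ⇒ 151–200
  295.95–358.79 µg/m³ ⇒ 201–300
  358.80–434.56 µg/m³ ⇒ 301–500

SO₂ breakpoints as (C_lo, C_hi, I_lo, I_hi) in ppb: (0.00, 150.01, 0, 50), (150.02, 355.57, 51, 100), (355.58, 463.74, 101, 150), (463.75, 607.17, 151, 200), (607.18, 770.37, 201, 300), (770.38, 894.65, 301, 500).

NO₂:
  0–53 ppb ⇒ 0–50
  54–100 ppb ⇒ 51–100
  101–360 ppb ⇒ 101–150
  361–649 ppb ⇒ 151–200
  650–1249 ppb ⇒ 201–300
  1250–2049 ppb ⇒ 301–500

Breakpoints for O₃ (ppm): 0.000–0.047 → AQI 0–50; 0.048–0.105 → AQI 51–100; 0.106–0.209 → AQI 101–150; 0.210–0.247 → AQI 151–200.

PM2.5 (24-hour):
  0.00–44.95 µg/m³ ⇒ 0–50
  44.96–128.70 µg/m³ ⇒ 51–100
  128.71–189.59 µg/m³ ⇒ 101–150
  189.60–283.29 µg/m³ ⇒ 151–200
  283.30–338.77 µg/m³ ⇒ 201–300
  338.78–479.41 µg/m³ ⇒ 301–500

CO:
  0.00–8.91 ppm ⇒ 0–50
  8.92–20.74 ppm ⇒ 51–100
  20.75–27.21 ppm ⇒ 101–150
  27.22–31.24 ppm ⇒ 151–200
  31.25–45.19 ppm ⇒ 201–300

249

PM10: 270.25 ∈ [214.21, 295.94] ↔ index [151, 200].
151 + (270.25−214.21)·(200−151)/(295.94−214.21) = 151 + 56.04·49/81.73 ≈ 184.60, so AQI = 185.
SO₂: 686.95 ∈ [607.18, 770.37] ↔ index [201, 300].
201 + (686.95−607.18)·(300−201)/(770.37−607.18) = 201 + 79.77·99/163.19 ≈ 249.39, so AQI = 249.
NO₂ 92: bracket 54–100 → index 51–100; slope 49/46, offset 38.
AQI = 51 + 49/46·38 ≈ 91.48 ⇒ 91.
O₃: row 0.210–0.247 (AQI 151–200). (200−151)·(0.246−0.210)/(0.247−0.210) + 151 = 49·0.036/0.037 + 151 ≈ 198.68 → 199.
PM2.5: 180.84 lies in 128.71–189.59, so I_lo=101, I_hi=150, C_lo=128.71, C_hi=189.59.
(150−101)/(189.59−128.71) × (180.84−128.71) + 101 = 49/60.88 × 52.13 + 101 ≈ 142.96 → 143.
CO 29.10: bracket 27.22–31.24 → index 151–200; slope 49/4.02, offset 1.88.
AQI = 151 + 49/4.02·1.88 ≈ 173.92 ⇒ 174.
Sub-indices: PM10→185, SO₂→249, NO₂→91, O₃→199, PM2.5→143, CO→174. Overall AQI = max = 249; dominant pollutant is SO₂.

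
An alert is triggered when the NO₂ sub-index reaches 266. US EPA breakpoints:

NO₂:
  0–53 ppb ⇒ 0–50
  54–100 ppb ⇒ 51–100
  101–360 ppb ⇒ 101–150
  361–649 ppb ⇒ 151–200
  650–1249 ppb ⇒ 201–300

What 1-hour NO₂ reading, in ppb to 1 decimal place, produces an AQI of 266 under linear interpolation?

1043.3

AQI 266 lies in the 201–300 band, which corresponds to 650–1249 ppb.
C = 650 + (266−201)×(1249−650)/(300−201) = 650 + 65×599/99 ≈ 1043.283 ppb → 1043.3 ppb to 1 dp.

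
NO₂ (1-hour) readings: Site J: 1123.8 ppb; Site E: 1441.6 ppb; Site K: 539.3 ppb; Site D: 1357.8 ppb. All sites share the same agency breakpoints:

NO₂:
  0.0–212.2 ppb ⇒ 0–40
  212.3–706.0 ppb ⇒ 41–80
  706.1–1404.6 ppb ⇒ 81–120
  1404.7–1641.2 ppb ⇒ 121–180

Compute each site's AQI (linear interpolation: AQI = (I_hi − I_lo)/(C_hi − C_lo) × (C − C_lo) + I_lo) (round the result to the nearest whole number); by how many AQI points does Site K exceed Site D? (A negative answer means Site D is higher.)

Site J 1123.8: bracket 706.1–1404.6 → index 81–120; slope 39/698.5, offset 417.7.
AQI = 81 + 39/698.5·417.7 ≈ 104.32 ⇒ 104.
Site E: 1441.6 lies in 1404.7–1641.2, so I_lo=121, I_hi=180, C_lo=1404.7, C_hi=1641.2.
(180−121)/(1641.2−1404.7) × (1441.6−1404.7) + 121 = 59/236.5 × 36.9 + 121 ≈ 130.21 → 130.
Site K: row 212.3–706.0 (AQI 41–80). (80−41)·(539.3−212.3)/(706.0−212.3) + 41 = 39·327.0/493.7 + 41 ≈ 66.83 → 67.
Site D: row 706.1–1404.6 (AQI 81–120). (120−81)·(1357.8−706.1)/(1404.6−706.1) + 81 = 39·651.7/698.5 + 81 ≈ 117.39 → 117.
AQIs: Site J=104, Site E=130, Site K=67, Site D=117. Site K (67) − Site D (117) = -50.

-50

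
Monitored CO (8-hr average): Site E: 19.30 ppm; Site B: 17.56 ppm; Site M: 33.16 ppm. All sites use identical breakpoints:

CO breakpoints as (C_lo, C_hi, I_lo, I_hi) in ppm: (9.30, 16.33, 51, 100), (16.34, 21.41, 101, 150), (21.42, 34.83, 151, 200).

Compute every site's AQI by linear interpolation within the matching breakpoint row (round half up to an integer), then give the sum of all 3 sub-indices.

437

Site E 19.30: bracket 16.34–21.41 → index 101–150; slope 49/5.07, offset 2.96.
AQI = 101 + 49/5.07·2.96 ≈ 129.61 ⇒ 130.
Site B: row 16.34–21.41 (AQI 101–150). (150−101)·(17.56−16.34)/(21.41−16.34) + 101 = 49·1.22/5.07 + 101 ≈ 112.79 → 113.
Site M 33.16: bracket 21.42–34.83 → index 151–200; slope 49/13.41, offset 11.74.
AQI = 151 + 49/13.41·11.74 ≈ 193.90 ⇒ 194.
AQIs: Site E=130, Site B=113, Site M=194. Sum = 130 + 113 + 194 = 437.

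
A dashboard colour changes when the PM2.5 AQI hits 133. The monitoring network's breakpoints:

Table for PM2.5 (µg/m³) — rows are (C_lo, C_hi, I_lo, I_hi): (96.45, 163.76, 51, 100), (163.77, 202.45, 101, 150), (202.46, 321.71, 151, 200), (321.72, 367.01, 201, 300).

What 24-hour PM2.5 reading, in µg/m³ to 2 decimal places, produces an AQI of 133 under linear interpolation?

189.03

AQI 133 lies in the 101–150 band, which corresponds to 163.77–202.45 µg/m³.
C = 163.77 + (133−101)×(202.45−163.77)/(150−101) = 163.77 + 32×38.68/49 ≈ 189.0304 µg/m³ → 189.03 µg/m³ to 2 dp.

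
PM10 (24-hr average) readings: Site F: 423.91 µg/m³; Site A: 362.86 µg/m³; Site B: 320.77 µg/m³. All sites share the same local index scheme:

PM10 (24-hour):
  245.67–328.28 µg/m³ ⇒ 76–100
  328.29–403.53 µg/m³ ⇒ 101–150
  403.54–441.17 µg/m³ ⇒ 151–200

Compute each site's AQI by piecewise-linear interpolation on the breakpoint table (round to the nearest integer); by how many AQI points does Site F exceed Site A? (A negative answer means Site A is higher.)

54

Site F: 423.91 lies in 403.54–441.17, so I_lo=151, I_hi=200, C_lo=403.54, C_hi=441.17.
(200−151)/(441.17−403.54) × (423.91−403.54) + 151 = 49/37.63 × 20.37 + 151 ≈ 177.52 → 178.
Site A: row 328.29–403.53 (AQI 101–150). (150−101)·(362.86−328.29)/(403.53−328.29) + 101 = 49·34.57/75.24 + 101 ≈ 123.51 → 124.
Site B: 320.77 lies in 245.67–328.28, so I_lo=76, I_hi=100, C_lo=245.67, C_hi=328.28.
(100−76)/(328.28−245.67) × (320.77−245.67) + 76 = 24/82.61 × 75.10 + 76 ≈ 97.82 → 98.
AQIs: Site F=178, Site A=124, Site B=98. Site F (178) − Site A (124) = 54.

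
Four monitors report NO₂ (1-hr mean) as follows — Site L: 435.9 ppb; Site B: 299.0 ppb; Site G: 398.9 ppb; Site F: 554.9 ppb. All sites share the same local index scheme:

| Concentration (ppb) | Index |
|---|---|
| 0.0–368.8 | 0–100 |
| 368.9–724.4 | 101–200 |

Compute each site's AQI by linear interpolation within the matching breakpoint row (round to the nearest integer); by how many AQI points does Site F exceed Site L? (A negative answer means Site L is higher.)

Site L 435.9: bracket 368.9–724.4 → index 101–200; slope 99/355.5, offset 67.0.
AQI = 101 + 99/355.5·67.0 ≈ 119.66 ⇒ 120.
Site B: row 0.0–368.8 (AQI 0–100). (100−0)·(299.0−0.0)/(368.8−0.0) + 0 = 100·299.0/368.8 + 0 ≈ 81.07 → 81.
Site G: 398.9 lies in 368.9–724.4, so I_lo=101, I_hi=200, C_lo=368.9, C_hi=724.4.
(200−101)/(724.4−368.9) × (398.9−368.9) + 101 = 99/355.5 × 30.0 + 101 ≈ 109.35 → 109.
Site F 554.9: bracket 368.9–724.4 → index 101–200; slope 99/355.5, offset 186.0.
AQI = 101 + 99/355.5·186.0 ≈ 152.80 ⇒ 153.
AQIs: Site L=120, Site B=81, Site G=109, Site F=153. Site F (153) − Site L (120) = 33.

33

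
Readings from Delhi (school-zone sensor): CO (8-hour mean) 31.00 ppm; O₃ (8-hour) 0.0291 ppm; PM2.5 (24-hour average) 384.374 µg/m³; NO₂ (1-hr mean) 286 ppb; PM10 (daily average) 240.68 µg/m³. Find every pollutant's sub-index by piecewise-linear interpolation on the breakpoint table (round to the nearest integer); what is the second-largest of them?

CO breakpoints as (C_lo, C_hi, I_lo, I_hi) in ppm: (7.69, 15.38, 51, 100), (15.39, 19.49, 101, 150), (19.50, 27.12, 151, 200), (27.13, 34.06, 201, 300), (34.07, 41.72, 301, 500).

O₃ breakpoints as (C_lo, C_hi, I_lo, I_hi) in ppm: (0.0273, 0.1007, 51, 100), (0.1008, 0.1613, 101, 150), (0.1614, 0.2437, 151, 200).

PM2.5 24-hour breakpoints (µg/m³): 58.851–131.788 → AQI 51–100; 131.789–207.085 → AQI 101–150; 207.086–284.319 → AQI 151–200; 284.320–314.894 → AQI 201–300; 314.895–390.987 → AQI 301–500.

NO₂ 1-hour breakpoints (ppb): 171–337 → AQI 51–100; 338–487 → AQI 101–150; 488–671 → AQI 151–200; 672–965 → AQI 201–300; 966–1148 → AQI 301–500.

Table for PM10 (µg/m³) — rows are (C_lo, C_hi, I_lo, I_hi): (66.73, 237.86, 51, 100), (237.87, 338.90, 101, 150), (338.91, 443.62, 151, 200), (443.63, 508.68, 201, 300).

256

CO 31.00: bracket 27.13–34.06 → index 201–300; slope 99/6.93, offset 3.87.
AQI = 201 + 99/6.93·3.87 ≈ 256.29 ⇒ 256.
O₃ 0.0291: bracket 0.0273–0.1007 → index 51–100; slope 49/0.0734, offset 0.0018.
AQI = 51 + 49/0.0734·0.0018 ≈ 52.20 ⇒ 52.
PM2.5 384.374: bracket 314.895–390.987 → index 301–500; slope 199/76.092, offset 69.479.
AQI = 301 + 199/76.092·69.479 ≈ 482.71 ⇒ 483.
NO₂ 286: bracket 171–337 → index 51–100; slope 49/166, offset 115.
AQI = 51 + 49/166·115 ≈ 84.95 ⇒ 85.
PM10: 240.68 lies in 237.87–338.90, so I_lo=101, I_hi=150, C_lo=237.87, C_hi=338.90.
(150−101)/(338.90−237.87) × (240.68−237.87) + 101 = 49/101.03 × 2.81 + 101 ≈ 102.36 → 102.
Sub-indices: CO→256, O₃→52, PM2.5→483, NO₂→85, PM10→102. Ranked high→low: 483, 256, 102, 85, 52. Second-highest sub-index = 256.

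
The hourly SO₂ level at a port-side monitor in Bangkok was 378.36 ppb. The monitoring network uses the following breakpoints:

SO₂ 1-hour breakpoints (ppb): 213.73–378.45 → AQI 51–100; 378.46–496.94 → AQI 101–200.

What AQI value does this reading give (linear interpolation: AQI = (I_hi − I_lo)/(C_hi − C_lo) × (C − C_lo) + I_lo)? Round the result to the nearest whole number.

100

SO₂ 378.36: bracket 213.73–378.45 → index 51–100; slope 49/164.72, offset 164.63.
AQI = 51 + 49/164.72·164.63 ≈ 99.97 ⇒ 100.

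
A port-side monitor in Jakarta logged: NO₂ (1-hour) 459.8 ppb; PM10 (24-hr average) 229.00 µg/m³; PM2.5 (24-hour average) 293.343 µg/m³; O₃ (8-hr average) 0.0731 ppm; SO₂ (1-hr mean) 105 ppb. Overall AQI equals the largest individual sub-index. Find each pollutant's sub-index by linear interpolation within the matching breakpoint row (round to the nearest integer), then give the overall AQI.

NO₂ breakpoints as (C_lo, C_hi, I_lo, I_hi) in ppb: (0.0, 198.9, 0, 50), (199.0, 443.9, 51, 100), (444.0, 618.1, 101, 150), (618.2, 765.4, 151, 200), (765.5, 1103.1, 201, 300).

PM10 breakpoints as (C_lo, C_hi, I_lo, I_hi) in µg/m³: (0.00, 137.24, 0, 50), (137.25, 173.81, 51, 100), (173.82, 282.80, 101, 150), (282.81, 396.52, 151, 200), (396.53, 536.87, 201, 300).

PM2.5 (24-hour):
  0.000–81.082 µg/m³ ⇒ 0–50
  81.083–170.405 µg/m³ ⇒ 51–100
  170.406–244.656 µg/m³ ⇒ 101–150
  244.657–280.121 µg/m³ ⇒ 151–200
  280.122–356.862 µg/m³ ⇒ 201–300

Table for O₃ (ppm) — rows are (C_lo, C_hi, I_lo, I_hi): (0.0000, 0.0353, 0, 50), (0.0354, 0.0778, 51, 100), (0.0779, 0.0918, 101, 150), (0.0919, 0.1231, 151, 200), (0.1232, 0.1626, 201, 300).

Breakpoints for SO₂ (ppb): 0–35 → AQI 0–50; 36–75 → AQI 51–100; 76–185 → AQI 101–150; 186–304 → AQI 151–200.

NO₂ 459.8: bracket 444.0–618.1 → index 101–150; slope 49/174.1, offset 15.8.
AQI = 101 + 49/174.1·15.8 ≈ 105.45 ⇒ 105.
PM10: 229.00 ∈ [173.82, 282.80] ↔ index [101, 150].
101 + (229.00−173.82)·(150−101)/(282.80−173.82) = 101 + 55.18·49/108.98 ≈ 125.81, so AQI = 126.
PM2.5: 293.343 ∈ [280.122, 356.862] ↔ index [201, 300].
201 + (293.343−280.122)·(300−201)/(356.862−280.122) = 201 + 13.221·99/76.740 ≈ 218.06, so AQI = 218.
O₃: 0.0731 ∈ [0.0354, 0.0778] ↔ index [51, 100].
51 + (0.0731−0.0354)·(100−51)/(0.0778−0.0354) = 51 + 0.0377·49/0.0424 ≈ 94.57, so AQI = 95.
SO₂: row 76–185 (AQI 101–150). (150−101)·(105−76)/(185−76) + 101 = 49·29/109 + 101 ≈ 114.04 → 114.
Sub-indices: NO₂→105, PM10→126, PM2.5→218, O₃→95, SO₂→114. Overall AQI = max = 218; dominant pollutant is PM2.5.

218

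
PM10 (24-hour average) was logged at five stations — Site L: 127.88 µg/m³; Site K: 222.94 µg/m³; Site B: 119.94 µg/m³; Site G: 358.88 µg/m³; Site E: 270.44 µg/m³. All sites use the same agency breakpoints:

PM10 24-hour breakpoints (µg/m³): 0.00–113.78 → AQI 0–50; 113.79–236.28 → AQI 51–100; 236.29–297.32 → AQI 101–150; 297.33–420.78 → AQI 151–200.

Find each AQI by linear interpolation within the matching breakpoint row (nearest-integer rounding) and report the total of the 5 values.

508

Site L: 127.88 ∈ [113.79, 236.28] ↔ index [51, 100].
51 + (127.88−113.79)·(100−51)/(236.28−113.79) = 51 + 14.09·49/122.49 ≈ 56.64, so AQI = 57.
Site K 222.94: bracket 113.79–236.28 → index 51–100; slope 49/122.49, offset 109.15.
AQI = 51 + 49/122.49·109.15 ≈ 94.66 ⇒ 95.
Site B 119.94: bracket 113.79–236.28 → index 51–100; slope 49/122.49, offset 6.15.
AQI = 51 + 49/122.49·6.15 ≈ 53.46 ⇒ 53.
Site G: row 297.33–420.78 (AQI 151–200). (200−151)·(358.88−297.33)/(420.78−297.33) + 151 = 49·61.55/123.45 + 151 ≈ 175.43 → 175.
Site E: 270.44 ∈ [236.29, 297.32] ↔ index [101, 150].
101 + (270.44−236.29)·(150−101)/(297.32−236.29) = 101 + 34.15·49/61.03 ≈ 128.42, so AQI = 128.
AQIs: Site L=57, Site K=95, Site B=53, Site G=175, Site E=128. Sum = 57 + 95 + 53 + 175 + 128 = 508.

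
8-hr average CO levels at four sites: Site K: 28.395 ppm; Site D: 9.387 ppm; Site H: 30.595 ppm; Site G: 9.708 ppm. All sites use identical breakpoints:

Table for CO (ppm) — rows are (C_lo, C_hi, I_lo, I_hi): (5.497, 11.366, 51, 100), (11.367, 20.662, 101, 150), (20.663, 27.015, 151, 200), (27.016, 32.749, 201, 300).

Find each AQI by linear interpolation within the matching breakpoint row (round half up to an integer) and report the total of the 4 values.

Site K: 28.395 ∈ [27.016, 32.749] ↔ index [201, 300].
201 + (28.395−27.016)·(300−201)/(32.749−27.016) = 201 + 1.379·99/5.733 ≈ 224.81, so AQI = 225.
Site D: row 5.497–11.366 (AQI 51–100). (100−51)·(9.387−5.497)/(11.366−5.497) + 51 = 49·3.890/5.869 + 51 ≈ 83.48 → 83.
Site H: 30.595 lies in 27.016–32.749, so I_lo=201, I_hi=300, C_lo=27.016, C_hi=32.749.
(300−201)/(32.749−27.016) × (30.595−27.016) + 201 = 99/5.733 × 3.579 + 201 ≈ 262.80 → 263.
Site G: row 5.497–11.366 (AQI 51–100). (100−51)·(9.708−5.497)/(11.366−5.497) + 51 = 49·4.211/5.869 + 51 ≈ 86.16 → 86.
AQIs: Site K=225, Site D=83, Site H=263, Site G=86. Sum = 225 + 83 + 263 + 86 = 657.

657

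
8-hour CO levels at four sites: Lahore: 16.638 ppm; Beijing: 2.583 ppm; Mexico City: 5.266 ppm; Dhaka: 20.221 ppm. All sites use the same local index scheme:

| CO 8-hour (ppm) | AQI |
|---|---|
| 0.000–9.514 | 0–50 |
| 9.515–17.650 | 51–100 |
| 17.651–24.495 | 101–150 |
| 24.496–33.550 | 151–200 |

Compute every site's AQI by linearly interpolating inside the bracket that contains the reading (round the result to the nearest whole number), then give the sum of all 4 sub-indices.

255

Lahore: 16.638 ∈ [9.515, 17.650] ↔ index [51, 100].
51 + (16.638−9.515)·(100−51)/(17.650−9.515) = 51 + 7.123·49/8.135 ≈ 93.90, so AQI = 94.
Beijing: row 0.000–9.514 (AQI 0–50). (50−0)·(2.583−0.000)/(9.514−0.000) + 0 = 50·2.583/9.514 + 0 ≈ 13.57 → 14.
Mexico City: row 0.000–9.514 (AQI 0–50). (50−0)·(5.266−0.000)/(9.514−0.000) + 0 = 50·5.266/9.514 + 0 ≈ 27.68 → 28.
Dhaka 20.221: bracket 17.651–24.495 → index 101–150; slope 49/6.844, offset 2.570.
AQI = 101 + 49/6.844·2.570 ≈ 119.40 ⇒ 119.
AQIs: Lahore=94, Beijing=14, Mexico City=28, Dhaka=119. Sum = 94 + 14 + 28 + 119 = 255.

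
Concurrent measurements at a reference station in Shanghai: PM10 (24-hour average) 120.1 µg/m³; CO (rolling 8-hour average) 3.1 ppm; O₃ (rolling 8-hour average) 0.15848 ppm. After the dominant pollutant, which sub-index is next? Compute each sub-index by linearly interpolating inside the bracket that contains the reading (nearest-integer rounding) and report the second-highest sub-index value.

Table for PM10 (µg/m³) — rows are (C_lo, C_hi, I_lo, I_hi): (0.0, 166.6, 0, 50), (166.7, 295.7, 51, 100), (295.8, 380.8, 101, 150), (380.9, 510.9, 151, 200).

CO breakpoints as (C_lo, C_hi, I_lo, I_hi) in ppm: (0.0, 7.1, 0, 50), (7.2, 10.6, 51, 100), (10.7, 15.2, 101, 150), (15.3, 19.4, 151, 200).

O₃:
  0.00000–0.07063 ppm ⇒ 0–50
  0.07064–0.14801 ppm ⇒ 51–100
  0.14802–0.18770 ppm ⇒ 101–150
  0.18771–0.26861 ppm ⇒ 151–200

PM10: row 0.0–166.6 (AQI 0–50). (50−0)·(120.1−0.0)/(166.6−0.0) + 0 = 50·120.1/166.6 + 0 ≈ 36.04 → 36.
CO: row 0.0–7.1 (AQI 0–50). (50−0)·(3.1−0.0)/(7.1−0.0) + 0 = 50·3.1/7.1 + 0 ≈ 21.83 → 22.
O₃ 0.15848: bracket 0.14802–0.18770 → index 101–150; slope 49/0.03968, offset 0.01046.
AQI = 101 + 49/0.03968·0.01046 ≈ 113.92 ⇒ 114.
Sub-indices: PM10→36, CO→22, O₃→114. Ranked high→low: 114, 36, 22. Second-highest sub-index = 36.

36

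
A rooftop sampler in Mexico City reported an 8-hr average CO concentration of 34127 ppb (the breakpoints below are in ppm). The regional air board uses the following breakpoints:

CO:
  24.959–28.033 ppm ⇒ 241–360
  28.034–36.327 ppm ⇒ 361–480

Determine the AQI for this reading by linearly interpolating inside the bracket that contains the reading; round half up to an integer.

448

Convert: 34127 ppb = 34.127 ppm.
CO: 34.127 lies in 28.034–36.327, so I_lo=361, I_hi=480, C_lo=28.034, C_hi=36.327.
(480−361)/(36.327−28.034) × (34.127−28.034) + 361 = 119/8.293 × 6.093 + 361 ≈ 448.43 → 448.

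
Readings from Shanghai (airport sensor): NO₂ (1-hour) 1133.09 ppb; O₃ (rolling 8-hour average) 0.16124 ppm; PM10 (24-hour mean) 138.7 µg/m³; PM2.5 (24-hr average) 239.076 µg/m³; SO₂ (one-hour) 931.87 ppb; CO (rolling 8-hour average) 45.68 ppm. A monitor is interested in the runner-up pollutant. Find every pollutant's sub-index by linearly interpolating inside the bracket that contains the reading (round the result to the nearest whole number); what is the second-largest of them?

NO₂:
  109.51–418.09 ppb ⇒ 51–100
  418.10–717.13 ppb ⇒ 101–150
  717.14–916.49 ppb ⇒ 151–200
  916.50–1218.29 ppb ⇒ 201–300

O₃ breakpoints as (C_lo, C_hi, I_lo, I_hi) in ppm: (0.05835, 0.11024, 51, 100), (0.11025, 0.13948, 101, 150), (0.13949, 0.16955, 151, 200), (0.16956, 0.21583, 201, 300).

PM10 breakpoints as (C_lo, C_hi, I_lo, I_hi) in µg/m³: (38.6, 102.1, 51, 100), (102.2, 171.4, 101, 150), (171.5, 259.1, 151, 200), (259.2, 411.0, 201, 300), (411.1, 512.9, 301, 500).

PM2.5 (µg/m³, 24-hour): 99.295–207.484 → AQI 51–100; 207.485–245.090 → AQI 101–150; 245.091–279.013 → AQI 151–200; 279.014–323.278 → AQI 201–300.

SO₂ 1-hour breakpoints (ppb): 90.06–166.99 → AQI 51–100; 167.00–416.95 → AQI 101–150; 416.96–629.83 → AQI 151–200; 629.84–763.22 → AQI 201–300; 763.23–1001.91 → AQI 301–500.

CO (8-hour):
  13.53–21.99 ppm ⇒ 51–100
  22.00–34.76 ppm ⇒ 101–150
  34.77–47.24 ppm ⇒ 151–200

272

NO₂: 1133.09 ∈ [916.50, 1218.29] ↔ index [201, 300].
201 + (1133.09−916.50)·(300−201)/(1218.29−916.50) = 201 + 216.59·99/301.79 ≈ 272.05, so AQI = 272.
O₃: 0.16124 ∈ [0.13949, 0.16955] ↔ index [151, 200].
151 + (0.16124−0.13949)·(200−151)/(0.16955−0.13949) = 151 + 0.02175·49/0.03006 ≈ 186.45, so AQI = 186.
PM10: 138.7 ∈ [102.2, 171.4] ↔ index [101, 150].
101 + (138.7−102.2)·(150−101)/(171.4−102.2) = 101 + 36.5·49/69.2 ≈ 126.85, so AQI = 127.
PM2.5 239.076: bracket 207.485–245.090 → index 101–150; slope 49/37.605, offset 31.591.
AQI = 101 + 49/37.605·31.591 ≈ 142.16 ⇒ 142.
SO₂: 931.87 ∈ [763.23, 1001.91] ↔ index [301, 500].
301 + (931.87−763.23)·(500−301)/(1001.91−763.23) = 301 + 168.64·199/238.68 ≈ 441.60, so AQI = 442.
CO 45.68: bracket 34.77–47.24 → index 151–200; slope 49/12.47, offset 10.91.
AQI = 151 + 49/12.47·10.91 ≈ 193.87 ⇒ 194.
Sub-indices: NO₂→272, O₃→186, PM10→127, PM2.5→142, SO₂→442, CO→194. Ranked high→low: 442, 272, 194, 186, 142, 127. Second-highest sub-index = 272.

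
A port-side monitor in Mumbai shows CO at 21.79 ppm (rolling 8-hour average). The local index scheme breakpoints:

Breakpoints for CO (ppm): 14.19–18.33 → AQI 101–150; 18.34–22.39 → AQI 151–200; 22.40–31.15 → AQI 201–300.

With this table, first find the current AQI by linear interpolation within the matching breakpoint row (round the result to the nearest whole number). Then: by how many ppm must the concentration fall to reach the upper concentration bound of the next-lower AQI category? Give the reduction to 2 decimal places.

CO: 21.79 lies in 18.34–22.39, so I_lo=151, I_hi=200, C_lo=18.34, C_hi=22.39.
(200−151)/(22.39−18.34) × (21.79−18.34) + 151 = 49/4.05 × 3.45 + 151 ≈ 192.74 → 193.
Current AQI 193 is in the Unhealthy range (151–200). The next-lower category tops out at AQI 150, whose upper concentration bound is 18.33 ppm.
Reduction needed = 21.79 − 18.33 = 3.46 ppm.

3.46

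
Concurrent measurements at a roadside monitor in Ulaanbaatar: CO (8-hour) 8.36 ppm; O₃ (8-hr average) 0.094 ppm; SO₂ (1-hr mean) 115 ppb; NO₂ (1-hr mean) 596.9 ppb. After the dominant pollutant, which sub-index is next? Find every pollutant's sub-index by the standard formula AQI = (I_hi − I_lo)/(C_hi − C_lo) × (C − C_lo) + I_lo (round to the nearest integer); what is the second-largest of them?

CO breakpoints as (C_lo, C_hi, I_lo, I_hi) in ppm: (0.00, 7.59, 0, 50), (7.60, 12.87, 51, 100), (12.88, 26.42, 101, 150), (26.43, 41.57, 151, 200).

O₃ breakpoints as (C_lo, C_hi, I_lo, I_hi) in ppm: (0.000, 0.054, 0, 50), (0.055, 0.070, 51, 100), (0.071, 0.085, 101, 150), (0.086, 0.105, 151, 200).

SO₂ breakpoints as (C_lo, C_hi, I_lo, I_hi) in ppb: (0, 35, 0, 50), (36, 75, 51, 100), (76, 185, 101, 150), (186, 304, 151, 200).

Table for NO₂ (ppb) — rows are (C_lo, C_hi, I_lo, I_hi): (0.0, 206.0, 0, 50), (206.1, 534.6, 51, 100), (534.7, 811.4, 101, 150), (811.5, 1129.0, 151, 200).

CO: row 7.60–12.87 (AQI 51–100). (100−51)·(8.36−7.60)/(12.87−7.60) + 51 = 49·0.76/5.27 + 51 ≈ 58.07 → 58.
O₃ 0.094: bracket 0.086–0.105 → index 151–200; slope 49/0.019, offset 0.008.
AQI = 151 + 49/0.019·0.008 ≈ 171.63 ⇒ 172.
SO₂: 115 ∈ [76, 185] ↔ index [101, 150].
101 + (115−76)·(150−101)/(185−76) = 101 + 39·49/109 ≈ 118.53, so AQI = 119.
NO₂ 596.9: bracket 534.7–811.4 → index 101–150; slope 49/276.7, offset 62.2.
AQI = 101 + 49/276.7·62.2 ≈ 112.01 ⇒ 112.
Sub-indices: CO→58, O₃→172, SO₂→119, NO₂→112. Ranked high→low: 172, 119, 112, 58. Second-highest sub-index = 119.

119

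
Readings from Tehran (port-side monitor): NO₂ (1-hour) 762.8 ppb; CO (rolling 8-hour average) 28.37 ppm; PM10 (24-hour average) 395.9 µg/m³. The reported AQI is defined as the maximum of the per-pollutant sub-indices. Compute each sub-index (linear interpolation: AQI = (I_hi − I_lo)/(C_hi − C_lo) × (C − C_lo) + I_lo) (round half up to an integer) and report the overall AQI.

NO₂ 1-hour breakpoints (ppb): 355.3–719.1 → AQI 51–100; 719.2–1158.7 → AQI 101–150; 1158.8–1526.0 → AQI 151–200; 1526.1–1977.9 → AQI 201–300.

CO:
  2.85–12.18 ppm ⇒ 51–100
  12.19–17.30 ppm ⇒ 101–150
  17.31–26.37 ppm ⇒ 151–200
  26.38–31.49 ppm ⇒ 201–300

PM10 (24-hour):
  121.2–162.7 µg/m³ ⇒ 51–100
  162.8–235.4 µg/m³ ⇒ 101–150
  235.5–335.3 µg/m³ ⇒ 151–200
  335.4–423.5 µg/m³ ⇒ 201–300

NO₂: 762.8 ∈ [719.2, 1158.7] ↔ index [101, 150].
101 + (762.8−719.2)·(150−101)/(1158.7−719.2) = 101 + 43.6·49/439.5 ≈ 105.86, so AQI = 106.
CO: row 26.38–31.49 (AQI 201–300). (300−201)·(28.37−26.38)/(31.49−26.38) + 201 = 99·1.99/5.11 + 201 ≈ 239.55 → 240.
PM10: 395.9 lies in 335.4–423.5, so I_lo=201, I_hi=300, C_lo=335.4, C_hi=423.5.
(300−201)/(423.5−335.4) × (395.9−335.4) + 201 = 99/88.1 × 60.5 + 201 ≈ 268.99 → 269.
Sub-indices: NO₂→106, CO→240, PM10→269. Overall AQI = max = 269; dominant pollutant is PM10.

269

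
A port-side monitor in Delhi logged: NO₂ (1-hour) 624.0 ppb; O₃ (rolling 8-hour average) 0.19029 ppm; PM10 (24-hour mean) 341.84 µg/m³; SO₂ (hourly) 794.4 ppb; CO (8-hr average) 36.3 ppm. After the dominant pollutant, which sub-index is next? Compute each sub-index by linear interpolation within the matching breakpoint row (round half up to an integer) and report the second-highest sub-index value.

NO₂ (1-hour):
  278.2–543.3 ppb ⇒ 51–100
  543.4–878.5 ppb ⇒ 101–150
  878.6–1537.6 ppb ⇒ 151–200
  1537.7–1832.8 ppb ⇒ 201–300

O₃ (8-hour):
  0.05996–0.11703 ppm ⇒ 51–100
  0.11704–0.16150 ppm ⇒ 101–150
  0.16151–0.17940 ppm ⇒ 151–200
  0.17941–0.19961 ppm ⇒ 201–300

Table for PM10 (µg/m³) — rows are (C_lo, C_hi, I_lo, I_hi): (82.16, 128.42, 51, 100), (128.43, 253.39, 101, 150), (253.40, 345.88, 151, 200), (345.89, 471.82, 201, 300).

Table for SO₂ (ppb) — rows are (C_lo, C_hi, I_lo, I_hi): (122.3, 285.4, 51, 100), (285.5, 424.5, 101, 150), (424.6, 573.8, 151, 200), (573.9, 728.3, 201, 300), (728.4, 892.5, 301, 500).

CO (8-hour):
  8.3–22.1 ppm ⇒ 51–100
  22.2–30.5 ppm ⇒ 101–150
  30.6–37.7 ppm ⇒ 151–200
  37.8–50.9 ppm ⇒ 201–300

254

NO₂ 624.0: bracket 543.4–878.5 → index 101–150; slope 49/335.1, offset 80.6.
AQI = 101 + 49/335.1·80.6 ≈ 112.79 ⇒ 113.
O₃: 0.19029 lies in 0.17941–0.19961, so I_lo=201, I_hi=300, C_lo=0.17941, C_hi=0.19961.
(300−201)/(0.19961−0.17941) × (0.19029−0.17941) + 201 = 99/0.02020 × 0.01088 + 201 ≈ 254.32 → 254.
PM10: 341.84 lies in 253.40–345.88, so I_lo=151, I_hi=200, C_lo=253.40, C_hi=345.88.
(200−151)/(345.88−253.40) × (341.84−253.40) + 151 = 49/92.48 × 88.44 + 151 ≈ 197.86 → 198.
SO₂: row 728.4–892.5 (AQI 301–500). (500−301)·(794.4−728.4)/(892.5−728.4) + 301 = 199·66.0/164.1 + 301 ≈ 381.04 → 381.
CO: 36.3 ∈ [30.6, 37.7] ↔ index [151, 200].
151 + (36.3−30.6)·(200−151)/(37.7−30.6) = 151 + 5.7·49/7.1 ≈ 190.34, so AQI = 190.
Sub-indices: NO₂→113, O₃→254, PM10→198, SO₂→381, CO→190. Ranked high→low: 381, 254, 198, 190, 113. Second-highest sub-index = 254.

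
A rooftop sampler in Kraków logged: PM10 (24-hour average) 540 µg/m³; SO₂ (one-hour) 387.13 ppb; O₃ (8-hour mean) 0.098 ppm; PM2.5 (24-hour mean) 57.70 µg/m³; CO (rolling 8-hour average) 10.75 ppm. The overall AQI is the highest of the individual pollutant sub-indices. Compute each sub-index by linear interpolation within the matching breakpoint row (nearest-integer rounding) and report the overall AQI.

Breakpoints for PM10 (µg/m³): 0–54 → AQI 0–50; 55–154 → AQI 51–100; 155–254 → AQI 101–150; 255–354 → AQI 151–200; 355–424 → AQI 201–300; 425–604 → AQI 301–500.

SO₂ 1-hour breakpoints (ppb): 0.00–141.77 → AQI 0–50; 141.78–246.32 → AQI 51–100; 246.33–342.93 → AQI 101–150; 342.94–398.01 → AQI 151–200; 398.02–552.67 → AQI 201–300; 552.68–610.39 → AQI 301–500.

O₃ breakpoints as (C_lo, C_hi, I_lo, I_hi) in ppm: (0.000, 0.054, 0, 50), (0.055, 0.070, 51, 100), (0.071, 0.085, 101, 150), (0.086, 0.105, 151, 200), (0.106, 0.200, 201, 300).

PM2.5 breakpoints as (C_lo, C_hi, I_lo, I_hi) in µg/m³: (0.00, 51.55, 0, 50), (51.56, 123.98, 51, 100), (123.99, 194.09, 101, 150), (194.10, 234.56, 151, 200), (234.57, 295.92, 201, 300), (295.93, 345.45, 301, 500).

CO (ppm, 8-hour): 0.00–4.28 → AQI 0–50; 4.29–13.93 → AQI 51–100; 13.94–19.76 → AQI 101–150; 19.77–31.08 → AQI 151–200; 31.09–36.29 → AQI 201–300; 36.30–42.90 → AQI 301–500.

PM10: row 425–604 (AQI 301–500). (500−301)·(540−425)/(604−425) + 301 = 199·115/179 + 301 ≈ 428.85 → 429.
SO₂ 387.13: bracket 342.94–398.01 → index 151–200; slope 49/55.07, offset 44.19.
AQI = 151 + 49/55.07·44.19 ≈ 190.32 ⇒ 190.
O₃: 0.098 lies in 0.086–0.105, so I_lo=151, I_hi=200, C_lo=0.086, C_hi=0.105.
(200−151)/(0.105−0.086) × (0.098−0.086) + 151 = 49/0.019 × 0.012 + 151 ≈ 181.95 → 182.
PM2.5 57.70: bracket 51.56–123.98 → index 51–100; slope 49/72.42, offset 6.14.
AQI = 51 + 49/72.42·6.14 ≈ 55.15 ⇒ 55.
CO 10.75: bracket 4.29–13.93 → index 51–100; slope 49/9.64, offset 6.46.
AQI = 51 + 49/9.64·6.46 ≈ 83.84 ⇒ 84.
Sub-indices: PM10→429, SO₂→190, O₃→182, PM2.5→55, CO→84. Overall AQI = max = 429; dominant pollutant is PM10.

429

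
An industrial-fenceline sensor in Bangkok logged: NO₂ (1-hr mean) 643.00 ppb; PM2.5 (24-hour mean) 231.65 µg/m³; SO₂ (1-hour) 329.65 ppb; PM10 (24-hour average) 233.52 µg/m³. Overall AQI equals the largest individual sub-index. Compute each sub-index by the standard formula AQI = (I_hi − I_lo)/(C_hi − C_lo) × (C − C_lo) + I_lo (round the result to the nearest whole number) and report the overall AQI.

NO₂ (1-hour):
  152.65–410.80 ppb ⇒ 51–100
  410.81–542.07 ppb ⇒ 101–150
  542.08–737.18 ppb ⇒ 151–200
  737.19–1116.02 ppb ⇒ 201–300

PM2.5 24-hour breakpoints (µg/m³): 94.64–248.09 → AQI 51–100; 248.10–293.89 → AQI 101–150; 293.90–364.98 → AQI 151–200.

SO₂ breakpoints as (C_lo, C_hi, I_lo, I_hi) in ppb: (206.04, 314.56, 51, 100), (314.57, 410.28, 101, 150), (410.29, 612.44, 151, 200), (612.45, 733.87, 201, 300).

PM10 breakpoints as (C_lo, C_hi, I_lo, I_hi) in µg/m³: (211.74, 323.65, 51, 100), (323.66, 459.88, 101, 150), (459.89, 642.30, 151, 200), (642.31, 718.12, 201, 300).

176

NO₂ 643.00: bracket 542.08–737.18 → index 151–200; slope 49/195.10, offset 100.92.
AQI = 151 + 49/195.10·100.92 ≈ 176.35 ⇒ 176.
PM2.5: 231.65 ∈ [94.64, 248.09] ↔ index [51, 100].
51 + (231.65−94.64)·(100−51)/(248.09−94.64) = 51 + 137.01·49/153.45 ≈ 94.75, so AQI = 95.
SO₂: 329.65 lies in 314.57–410.28, so I_lo=101, I_hi=150, C_lo=314.57, C_hi=410.28.
(150−101)/(410.28−314.57) × (329.65−314.57) + 101 = 49/95.71 × 15.08 + 101 ≈ 108.72 → 109.
PM10 233.52: bracket 211.74–323.65 → index 51–100; slope 49/111.91, offset 21.78.
AQI = 51 + 49/111.91·21.78 ≈ 60.54 ⇒ 61.
Sub-indices: NO₂→176, PM2.5→95, SO₂→109, PM10→61. Overall AQI = max = 176; dominant pollutant is NO₂.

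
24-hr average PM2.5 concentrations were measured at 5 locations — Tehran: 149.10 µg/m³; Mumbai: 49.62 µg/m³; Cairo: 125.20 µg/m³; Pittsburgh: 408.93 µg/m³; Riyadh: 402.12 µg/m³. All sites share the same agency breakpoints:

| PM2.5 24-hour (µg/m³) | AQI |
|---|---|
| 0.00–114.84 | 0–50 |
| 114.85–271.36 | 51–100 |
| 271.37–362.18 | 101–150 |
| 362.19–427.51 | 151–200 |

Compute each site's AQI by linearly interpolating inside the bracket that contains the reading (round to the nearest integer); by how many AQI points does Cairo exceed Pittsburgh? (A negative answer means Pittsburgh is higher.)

Tehran: 149.10 ∈ [114.85, 271.36] ↔ index [51, 100].
51 + (149.10−114.85)·(100−51)/(271.36−114.85) = 51 + 34.25·49/156.51 ≈ 61.72, so AQI = 62.
Mumbai: row 0.00–114.84 (AQI 0–50). (50−0)·(49.62−0.00)/(114.84−0.00) + 0 = 50·49.62/114.84 + 0 ≈ 21.60 → 22.
Cairo: 125.20 ∈ [114.85, 271.36] ↔ index [51, 100].
51 + (125.20−114.85)·(100−51)/(271.36−114.85) = 51 + 10.35·49/156.51 ≈ 54.24, so AQI = 54.
Pittsburgh: row 362.19–427.51 (AQI 151–200). (200−151)·(408.93−362.19)/(427.51−362.19) + 151 = 49·46.74/65.32 + 151 ≈ 186.06 → 186.
Riyadh: 402.12 lies in 362.19–427.51, so I_lo=151, I_hi=200, C_lo=362.19, C_hi=427.51.
(200−151)/(427.51−362.19) × (402.12−362.19) + 151 = 49/65.32 × 39.93 + 151 ≈ 180.95 → 181.
AQIs: Tehran=62, Mumbai=22, Cairo=54, Pittsburgh=186, Riyadh=181. Cairo (54) − Pittsburgh (186) = -132.

-132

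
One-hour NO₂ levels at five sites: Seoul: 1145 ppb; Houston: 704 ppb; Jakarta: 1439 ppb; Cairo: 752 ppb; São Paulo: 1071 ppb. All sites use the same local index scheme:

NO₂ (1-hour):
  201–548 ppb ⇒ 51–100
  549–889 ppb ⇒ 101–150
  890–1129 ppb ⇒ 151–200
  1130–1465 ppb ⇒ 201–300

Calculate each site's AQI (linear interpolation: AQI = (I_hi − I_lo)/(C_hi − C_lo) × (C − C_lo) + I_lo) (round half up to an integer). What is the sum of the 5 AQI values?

Seoul: row 1130–1465 (AQI 201–300). (300−201)·(1145−1130)/(1465−1130) + 201 = 99·15/335 + 201 ≈ 205.43 → 205.
Houston: row 549–889 (AQI 101–150). (150−101)·(704−549)/(889−549) + 101 = 49·155/340 + 101 ≈ 123.34 → 123.
Jakarta: 1439 ∈ [1130, 1465] ↔ index [201, 300].
201 + (1439−1130)·(300−201)/(1465−1130) = 201 + 309·99/335 ≈ 292.32, so AQI = 292.
Cairo: 752 ∈ [549, 889] ↔ index [101, 150].
101 + (752−549)·(150−101)/(889−549) = 101 + 203·49/340 ≈ 130.26, so AQI = 130.
São Paulo: 1071 lies in 890–1129, so I_lo=151, I_hi=200, C_lo=890, C_hi=1129.
(200−151)/(1129−890) × (1071−890) + 151 = 49/239 × 181 + 151 ≈ 188.11 → 188.
AQIs: Seoul=205, Houston=123, Jakarta=292, Cairo=130, São Paulo=188. Sum = 205 + 123 + 292 + 130 + 188 = 938.

938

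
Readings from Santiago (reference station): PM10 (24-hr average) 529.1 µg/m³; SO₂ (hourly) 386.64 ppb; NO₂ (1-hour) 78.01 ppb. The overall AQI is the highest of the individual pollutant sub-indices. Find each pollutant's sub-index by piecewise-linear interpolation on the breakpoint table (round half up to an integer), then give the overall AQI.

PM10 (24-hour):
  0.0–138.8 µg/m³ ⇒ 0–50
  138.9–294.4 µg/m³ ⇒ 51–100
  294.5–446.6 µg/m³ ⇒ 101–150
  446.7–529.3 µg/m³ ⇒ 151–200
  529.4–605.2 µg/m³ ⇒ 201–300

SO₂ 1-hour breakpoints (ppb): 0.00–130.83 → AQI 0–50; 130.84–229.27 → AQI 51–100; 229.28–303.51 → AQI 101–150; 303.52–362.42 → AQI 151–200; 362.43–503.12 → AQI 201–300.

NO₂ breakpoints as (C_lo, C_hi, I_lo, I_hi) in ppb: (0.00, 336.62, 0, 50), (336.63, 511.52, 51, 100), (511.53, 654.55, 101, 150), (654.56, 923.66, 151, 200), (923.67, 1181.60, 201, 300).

218

PM10: 529.1 ∈ [446.7, 529.3] ↔ index [151, 200].
151 + (529.1−446.7)·(200−151)/(529.3−446.7) = 151 + 82.4·49/82.6 ≈ 199.88, so AQI = 200.
SO₂: 386.64 ∈ [362.43, 503.12] ↔ index [201, 300].
201 + (386.64−362.43)·(300−201)/(503.12−362.43) = 201 + 24.21·99/140.69 ≈ 218.04, so AQI = 218.
NO₂: 78.01 lies in 0.00–336.62, so I_lo=0, I_hi=50, C_lo=0.00, C_hi=336.62.
(50−0)/(336.62−0.00) × (78.01−0.00) + 0 = 50/336.62 × 78.01 + 0 ≈ 11.59 → 12.
Sub-indices: PM10→200, SO₂→218, NO₂→12. Overall AQI = max = 218; dominant pollutant is SO₂.
AQI 218: Very Unhealthy.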